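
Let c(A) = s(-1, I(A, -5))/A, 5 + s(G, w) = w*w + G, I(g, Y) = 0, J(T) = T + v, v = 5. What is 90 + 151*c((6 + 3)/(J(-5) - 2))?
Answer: 874/3 ≈ 291.33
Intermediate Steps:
J(T) = 5 + T (J(T) = T + 5 = 5 + T)
s(G, w) = -5 + G + w² (s(G, w) = -5 + (w*w + G) = -5 + (w² + G) = -5 + (G + w²) = -5 + G + w²)
c(A) = -6/A (c(A) = (-5 - 1 + 0²)/A = (-5 - 1 + 0)/A = -6/A)
90 + 151*c((6 + 3)/(J(-5) - 2)) = 90 + 151*(-6*((5 - 5) - 2)/(6 + 3)) = 90 + 151*(-6/(9/(0 - 2))) = 90 + 151*(-6/(9/(-2))) = 90 + 151*(-6/(9*(-½))) = 90 + 151*(-6/(-9/2)) = 90 + 151*(-6*(-2/9)) = 90 + 151*(4/3) = 90 + 604/3 = 874/3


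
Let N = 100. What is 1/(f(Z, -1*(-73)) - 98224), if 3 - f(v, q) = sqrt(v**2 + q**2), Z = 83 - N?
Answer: -98221/9647359223 + 53*sqrt(2)/9647359223 ≈ -1.0173e-5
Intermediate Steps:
Z = -17 (Z = 83 - 1*100 = 83 - 100 = -17)
f(v, q) = 3 - sqrt(q**2 + v**2) (f(v, q) = 3 - sqrt(v**2 + q**2) = 3 - sqrt(q**2 + v**2))
1/(f(Z, -1*(-73)) - 98224) = 1/((3 - sqrt((-1*(-73))**2 + (-17)**2)) - 98224) = 1/((3 - sqrt(73**2 + 289)) - 98224) = 1/((3 - sqrt(5329 + 289)) - 98224) = 1/((3 - sqrt(5618)) - 98224) = 1/((3 - 53*sqrt(2)) - 98224) = 1/(-98221 - 53*sqrt(2))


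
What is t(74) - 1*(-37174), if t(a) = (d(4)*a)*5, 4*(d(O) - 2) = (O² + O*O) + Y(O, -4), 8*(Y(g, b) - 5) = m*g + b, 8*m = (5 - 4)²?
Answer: 1321473/32 ≈ 41296.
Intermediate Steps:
m = ⅛ (m = (5 - 4)²/8 = (⅛)*1² = (⅛)*1 = ⅛ ≈ 0.12500)
Y(g, b) = 5 + b/8 + g/64 (Y(g, b) = 5 + (g/8 + b)/8 = 5 + (b + g/8)/8 = 5 + (b/8 + g/64) = 5 + b/8 + g/64)
d(O) = 25/8 + O²/2 + O/256 (d(O) = 2 + ((O² + O*O) + (5 + (⅛)*(-4) + O/64))/4 = 2 + ((O² + O²) + (5 - ½ + O/64))/4 = 2 + (2*O² + (9/2 + O/64))/4 = 2 + (9/2 + 2*O² + O/64)/4 = 2 + (9/8 + O²/2 + O/256) = 25/8 + O²/2 + O/256)
t(a) = 3565*a/64 (t(a) = ((25/8 + (½)*4² + (1/256)*4)*a)*5 = ((25/8 + (½)*16 + 1/64)*a)*5 = ((25/8 + 8 + 1/64)*a)*5 = (713*a/64)*5 = 3565*a/64)
t(74) - 1*(-37174) = (3565/64)*74 - 1*(-37174) = 131905/32 + 37174 = 1321473/32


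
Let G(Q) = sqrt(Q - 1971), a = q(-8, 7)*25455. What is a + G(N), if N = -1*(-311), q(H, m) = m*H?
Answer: -1425480 + 2*I*sqrt(415) ≈ -1.4255e+6 + 40.743*I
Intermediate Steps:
q(H, m) = H*m
N = 311
a = -1425480 (a = -8*7*25455 = -56*25455 = -1425480)
G(Q) = sqrt(-1971 + Q)
a + G(N) = -1425480 + sqrt(-1971 + 311) = -1425480 + sqrt(-1660) = -1425480 + 2*I*sqrt(415)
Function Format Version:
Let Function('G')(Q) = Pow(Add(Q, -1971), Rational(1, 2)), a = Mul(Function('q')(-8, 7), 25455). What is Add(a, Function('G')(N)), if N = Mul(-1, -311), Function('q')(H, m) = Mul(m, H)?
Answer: Add(-1425480, Mul(2, I, Pow(415, Rational(1, 2)))) ≈ Add(-1.4255e+6, Mul(40.743, I))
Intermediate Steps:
Function('q')(H, m) = Mul(H, m)
N = 311
a = -1425480 (a = Mul(Mul(-8, 7), 25455) = Mul(-56, 25455) = -1425480)
Function('G')(Q) = Pow(Add(-1971, Q), Rational(1, 2))
Add(a, Function('G')(N)) = Add(-1425480, Pow(Add(-1971, 311), Rational(1, 2))) = Add(-1425480, Pow(-1660, Rational(1, 2))) = Add(-1425480, Mul(2, I, Pow(415, Rational(1, 2))))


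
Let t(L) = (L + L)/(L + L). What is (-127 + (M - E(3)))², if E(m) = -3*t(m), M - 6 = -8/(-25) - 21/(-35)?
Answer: 8567329/625 ≈ 13708.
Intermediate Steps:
t(L) = 1 (t(L) = (2*L)/((2*L)) = (2*L)*(1/(2*L)) = 1)
M = 173/25 (M = 6 + (-8/(-25) - 21/(-35)) = 6 + (-8*(-1/25) - 21*(-1/35)) = 6 + (8/25 + ⅗) = 6 + 23/25 = 173/25 ≈ 6.9200)
E(m) = -3 (E(m) = -3*1 = -3)
(-127 + (M - E(3)))² = (-127 + (173/25 - 1*(-3)))² = (-127 + (173/25 + 3))² = (-127 + 248/25)² = (-2927/25)² = 8567329/625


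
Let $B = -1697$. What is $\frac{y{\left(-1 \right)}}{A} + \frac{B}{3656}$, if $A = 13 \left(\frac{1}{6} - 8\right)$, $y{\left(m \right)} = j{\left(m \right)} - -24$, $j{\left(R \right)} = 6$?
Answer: $- \frac{1694947}{2233816} \approx -0.75877$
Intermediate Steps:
$y{\left(m \right)} = 30$ ($y{\left(m \right)} = 6 - -24 = 6 + 24 = 30$)
$A = - \frac{611}{6}$ ($A = 13 \left(\frac{1}{6} - 8\right) = 13 \left(- \frac{47}{6}\right) = - \frac{611}{6} \approx -101.83$)
$\frac{y{\left(-1 \right)}}{A} + \frac{B}{3656} = \frac{30}{- \frac{611}{6}} - \frac{1697}{3656} = 30 \left(- \frac{6}{611}\right) - \frac{1697}{3656} = - \frac{180}{611} - \frac{1697}{3656} = - \frac{1694947}{2233816}$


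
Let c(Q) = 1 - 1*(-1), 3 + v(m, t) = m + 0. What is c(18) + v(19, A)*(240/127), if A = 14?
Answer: 4094/127 ≈ 32.236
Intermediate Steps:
v(m, t) = -3 + m (v(m, t) = -3 + (m + 0) = -3 + m)
c(Q) = 2 (c(Q) = 1 + 1 = 2)
c(18) + v(19, A)*(240/127) = 2 + (-3 + 19)*(240/127) = 2 + 16*(240*(1/127)) = 2 + 16*(240/127) = 2 + 3840/127 = 4094/127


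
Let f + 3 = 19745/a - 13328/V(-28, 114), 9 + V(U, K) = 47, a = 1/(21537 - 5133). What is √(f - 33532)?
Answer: √116914577029/19 ≈ 17996.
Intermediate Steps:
a = 1/16404 ≈ 6.0961e-5
V(U, K) = 38 (V(U, K) = -9 + 47 = 38)
f = 6154035899/19 (f = -3 + (19745/(1/16404) - 13328/38) = -3 + (19745*16404 - 13328*1/38) = -3 + (323896980 - 6664/19) = -3 + 6154035956/19 = 6154035899/19 ≈ 3.2390e+8)
√(f - 33532) = √(6154035899/19 - 33532) = √(6153398791/19) = √116914577029/19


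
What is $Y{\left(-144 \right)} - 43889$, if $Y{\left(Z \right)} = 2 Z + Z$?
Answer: $-44321$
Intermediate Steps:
$Y{\left(Z \right)} = 3 Z$
$Y{\left(-144 \right)} - 43889 = 3 \left(-144\right) - 43889 = -432 - 43889 = -44321$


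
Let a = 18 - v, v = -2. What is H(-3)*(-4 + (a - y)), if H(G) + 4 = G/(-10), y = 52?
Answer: 666/5 ≈ 133.20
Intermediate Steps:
a = 20 (a = 18 - 1*(-2) = 18 + 2 = 20)
H(G) = -4 - G/10 (H(G) = -4 + G/(-10) = -4 + G*(-⅒) = -4 - G/10)
H(-3)*(-4 + (a - y)) = (-4 - ⅒*(-3))*(-4 + (20 - 1*52)) = (-4 + 3/10)*(-4 + (20 - 52)) = -37*(-4 - 32)/10 = -37/10*(-36) = 666/5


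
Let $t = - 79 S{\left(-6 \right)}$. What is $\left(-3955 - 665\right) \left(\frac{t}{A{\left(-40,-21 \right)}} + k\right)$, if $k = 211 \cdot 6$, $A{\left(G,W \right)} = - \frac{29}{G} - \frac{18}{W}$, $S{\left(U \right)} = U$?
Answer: $- \frac{3204237960}{443} \approx -7.233 \cdot 10^{6}$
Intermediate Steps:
$k = 1266$
$t = 474$ ($t = \left(-79\right) \left(-6\right) = 474$)
$\left(-3955 - 665\right) \left(\frac{t}{A{\left(-40,-21 \right)}} + k\right) = \left(-3955 - 665\right) \left(\frac{474}{- \frac{29}{-40} - \frac{18}{-21}} + 1266\right) = - 4620 \left(\frac{474}{\left(-29\right) \left(- \frac{1}{40}\right) - - \frac{6}{7}} + 1266\right) = - 4620 \left(\frac{474}{\frac{29}{40} + \frac{6}{7}} + 1266\right) = - 4620 \left(\frac{474}{\frac{443}{280}} + 1266\right) = - 4620 \left(474 \cdot \frac{280}{443} + 1266\right) = - 4620 \left(\frac{132720}{443} + 1266\right) = \left(-4620\right) \frac{693558}{443} = - \frac{3204237960}{443}$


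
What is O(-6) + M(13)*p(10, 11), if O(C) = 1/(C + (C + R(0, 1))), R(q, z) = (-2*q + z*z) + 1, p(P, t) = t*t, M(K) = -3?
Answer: -3631/10 ≈ -363.10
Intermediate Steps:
p(P, t) = t²
R(q, z) = 1 + z² - 2*q (R(q, z) = (-2*q + z²) + 1 = (z² - 2*q) + 1 = 1 + z² - 2*q)
O(C) = 1/(2 + 2*C) (O(C) = 1/(C + (C + (1 + 1² - 2*0))) = 1/(C + (C + (1 + 1 + 0))) = 1/(C + (C + 2)) = 1/(C + (2 + C)) = 1/(2 + 2*C))
O(-6) + M(13)*p(10, 11) = 1/(2*(1 - 6)) - 3*11² = (½)/(-5) - 3*121 = (½)*(-⅕) - 363 = -⅒ - 363 = -3631/10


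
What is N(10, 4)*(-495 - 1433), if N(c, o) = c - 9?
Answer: -1928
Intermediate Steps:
N(c, o) = -9 + c
N(10, 4)*(-495 - 1433) = (-9 + 10)*(-495 - 1433) = 1*(-1928) = -1928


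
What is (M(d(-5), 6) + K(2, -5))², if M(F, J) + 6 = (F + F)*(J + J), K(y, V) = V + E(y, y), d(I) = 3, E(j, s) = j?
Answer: 3969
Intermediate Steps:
K(y, V) = V + y
M(F, J) = -6 + 4*F*J (M(F, J) = -6 + (F + F)*(J + J) = -6 + (2*F)*(2*J) = -6 + 4*F*J)
(M(d(-5), 6) + K(2, -5))² = ((-6 + 4*3*6) + (-5 + 2))² = ((-6 + 72) - 3)² = (66 - 3)² = 63² = 3969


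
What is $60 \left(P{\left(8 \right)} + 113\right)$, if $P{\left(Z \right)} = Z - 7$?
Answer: $6840$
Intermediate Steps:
$P{\left(Z \right)} = -7 + Z$ ($P{\left(Z \right)} = Z - 7 = -7 + Z$)
$60 \left(P{\left(8 \right)} + 113\right) = 60 \left(\left(-7 + 8\right) + 113\right) = 60 \left(1 + 113\right) = 60 \cdot 114 = 6840$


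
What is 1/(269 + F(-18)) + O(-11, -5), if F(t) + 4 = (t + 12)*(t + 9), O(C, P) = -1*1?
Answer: -318/319 ≈ -0.99687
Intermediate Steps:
O(C, P) = -1
F(t) = -4 + (9 + t)*(12 + t) (F(t) = -4 + (t + 12)*(t + 9) = -4 + (12 + t)*(9 + t) = -4 + (9 + t)*(12 + t))
1/(269 + F(-18)) + O(-11, -5) = 1/(269 + (104 + (-18)² + 21*(-18))) - 1 = 1/(269 + (104 + 324 - 378)) - 1 = 1/(269 + 50) - 1 = 1/319 - 1 = -318/319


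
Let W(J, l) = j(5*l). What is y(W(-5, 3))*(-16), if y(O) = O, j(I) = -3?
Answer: 48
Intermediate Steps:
W(J, l) = -3
y(W(-5, 3))*(-16) = -3*(-16) = 48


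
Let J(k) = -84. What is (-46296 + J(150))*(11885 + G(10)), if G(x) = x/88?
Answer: -6063547275/11 ≈ -5.5123e+8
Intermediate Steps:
G(x) = x/88 (G(x) = x*(1/88) = x/88)
(-46296 + J(150))*(11885 + G(10)) = (-46296 - 84)*(11885 + (1/88)*10) = -46380*(11885 + 5/44) = -46380*522945/44 = -6063547275/11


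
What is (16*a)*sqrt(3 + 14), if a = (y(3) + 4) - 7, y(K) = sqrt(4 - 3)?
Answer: -32*sqrt(17) ≈ -131.94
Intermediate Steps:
y(K) = 1 (y(K) = sqrt(1) = 1)
a = -2 (a = (1 + 4) - 7 = 5 - 7 = -2)
(16*a)*sqrt(3 + 14) = (16*(-2))*sqrt(3 + 14) = -32*sqrt(17)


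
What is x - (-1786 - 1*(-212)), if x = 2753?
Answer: 4327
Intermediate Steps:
x - (-1786 - 1*(-212)) = 2753 - (-1786 - 1*(-212)) = 2753 - (-1786 + 212) = 2753 - 1*(-1574) = 2753 + 1574 = 4327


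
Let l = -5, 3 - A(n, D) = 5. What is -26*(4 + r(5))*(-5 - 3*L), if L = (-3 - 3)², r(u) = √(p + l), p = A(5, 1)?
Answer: 11752 + 2938*I*√7 ≈ 11752.0 + 7773.2*I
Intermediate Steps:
A(n, D) = -2 (A(n, D) = 3 - 1*5 = 3 - 5 = -2)
p = -2
r(u) = I*√7 (r(u) = √(-2 - 5) = √(-7) = I*√7)
L = 36 (L = (-6)² = 36)
-26*(4 + r(5))*(-5 - 3*L) = -26*(4 + I*√7)*(-5 - 3*36) = -26*(4 + I*√7)*(-5 - 108) = -26*(4 + I*√7)*(-113) = -26*(-452 - 113*I*√7) = 11752 + 2938*I*√7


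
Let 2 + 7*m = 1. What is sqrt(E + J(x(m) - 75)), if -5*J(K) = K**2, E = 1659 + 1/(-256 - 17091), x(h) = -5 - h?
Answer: 39*sqrt(92960231155)/607145 ≈ 19.585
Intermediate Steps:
m = -1/7 (m = -2/7 + (1/7)*1 = -2/7 + 1/7 = -1/7 ≈ -0.14286)
E = 28778672/17347 (E = 1659 + 1/(-17347) = 1659 - 1/17347 = 28778672/17347 ≈ 1659.0)
J(K) = -K**2/5
sqrt(E + J(x(m) - 75)) = sqrt(28778672/17347 - ((-5 - 1*(-1/7)) - 75)**2/5) = sqrt(28778672/17347 - ((-5 + 1/7) - 75)**2/5) = sqrt(28778672/17347 - (-34/7 - 75)**2/5) = sqrt(28778672/17347 - (-559/7)**2/5) = sqrt(28778672/17347 - 1/5*312481/49) = sqrt(28778672/17347 - 312481/245) = sqrt(1630166733/4250015) = 39*sqrt(92960231155)/607145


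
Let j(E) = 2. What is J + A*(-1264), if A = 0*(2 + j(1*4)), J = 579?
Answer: 579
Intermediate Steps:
A = 0 (A = 0*(2 + 2) = 0*4 = 0)
J + A*(-1264) = 579 + 0*(-1264) = 579 + 0 = 579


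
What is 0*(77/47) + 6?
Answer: 6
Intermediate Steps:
0*(77/47) + 6 = 0 + 6 = 6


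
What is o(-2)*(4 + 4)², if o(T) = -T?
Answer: 128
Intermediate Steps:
o(-2)*(4 + 4)² = (-1*(-2))*(4 + 4)² = 2*8² = 2*64 = 128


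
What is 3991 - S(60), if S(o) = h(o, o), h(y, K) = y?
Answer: 3931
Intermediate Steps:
S(o) = o
3991 - S(60) = 3991 - 1*60 = 3991 - 60 = 3931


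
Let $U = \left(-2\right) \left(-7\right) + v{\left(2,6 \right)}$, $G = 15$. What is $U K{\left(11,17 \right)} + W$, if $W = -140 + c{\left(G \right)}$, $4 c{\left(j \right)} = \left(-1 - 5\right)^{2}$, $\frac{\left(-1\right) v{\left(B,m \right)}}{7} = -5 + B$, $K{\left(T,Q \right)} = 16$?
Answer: $429$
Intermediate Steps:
$v{\left(B,m \right)} = 35 - 7 B$ ($v{\left(B,m \right)} = - 7 \left(-5 + B\right) = 35 - 7 B$)
$U = 35$ ($U = \left(-2\right) \left(-7\right) + \left(35 - 14\right) = 14 + \left(35 - 14\right) = 14 + 21 = 35$)
$c{\left(j \right)} = 9$ ($c{\left(j \right)} = \frac{\left(-1 - 5\right)^{2}}{4} = \frac{\left(-6\right)^{2}}{4} = \frac{1}{4} \cdot 36 = 9$)
$W = -131$ ($W = -140 + 9 = -131$)
$U K{\left(11,17 \right)} + W = 35 \cdot 16 - 131 = 560 - 131 = 429$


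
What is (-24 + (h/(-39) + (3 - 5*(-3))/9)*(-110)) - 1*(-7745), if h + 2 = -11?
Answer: 22393/3 ≈ 7464.3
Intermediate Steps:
h = -13 (h = -2 - 11 = -13)
(-24 + (h/(-39) + (3 - 5*(-3))/9)*(-110)) - 1*(-7745) = (-24 + (-13/(-39) + (3 - 5*(-3))/9)*(-110)) - 1*(-7745) = (-24 + (-13*(-1/39) + (3 + 15)*(1/9))*(-110)) + 7745 = (-24 + (1/3 + 18*(1/9))*(-110)) + 7745 = (-24 + (1/3 + 2)*(-110)) + 7745 = (-24 + (7/3)*(-110)) + 7745 = (-24 - 770/3) + 7745 = -842/3 + 7745 = 22393/3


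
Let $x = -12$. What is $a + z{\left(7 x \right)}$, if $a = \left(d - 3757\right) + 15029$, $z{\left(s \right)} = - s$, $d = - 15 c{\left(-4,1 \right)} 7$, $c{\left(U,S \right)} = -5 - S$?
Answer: $11986$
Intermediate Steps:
$d = 630$ ($d = - 15 \left(-5 - 1\right) 7 = \left(-15\right) \left(-6\right) 7 = 90 \cdot 7 = 630$)
$a = 11902$ ($a = \left(630 - 3757\right) + 15029 = -3127 + 15029 = 11902$)
$a + z{\left(7 x \right)} = 11902 - 7 \left(-12\right) = 11902 - -84 = 11902 + 84 = 11986$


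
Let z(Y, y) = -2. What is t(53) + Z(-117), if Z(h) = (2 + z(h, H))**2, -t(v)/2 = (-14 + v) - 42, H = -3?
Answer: 6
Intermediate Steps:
t(v) = 112 - 2*v (t(v) = -2*((-14 + v) - 42) = -2*(-56 + v) = 112 - 2*v)
Z(h) = 0 (Z(h) = (2 - 2)**2 = 0**2 = 0)
t(53) + Z(-117) = (112 - 2*53) + 0 = (112 - 106) + 0 = 6 + 0 = 6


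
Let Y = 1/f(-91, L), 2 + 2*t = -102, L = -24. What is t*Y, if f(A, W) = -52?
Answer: 1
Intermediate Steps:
t = -52 (t = -1 + (½)*(-102) = -1 - 51 = -52)
Y = -1/52 (Y = 1/(-52) = -1/52 ≈ -0.019231)
t*Y = -52*(-1/52) = 1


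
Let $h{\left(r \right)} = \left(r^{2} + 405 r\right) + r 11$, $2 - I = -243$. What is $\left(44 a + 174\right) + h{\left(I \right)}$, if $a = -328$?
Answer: $147687$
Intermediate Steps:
$I = 245$ ($I = 2 - -243 = 2 + 243 = 245$)
$h{\left(r \right)} = r^{2} + 416 r$ ($h{\left(r \right)} = \left(r^{2} + 405 r\right) + 11 r = r^{2} + 416 r$)
$\left(44 a + 174\right) + h{\left(I \right)} = \left(44 \left(-328\right) + 174\right) + 245 \left(416 + 245\right) = \left(-14432 + 174\right) + 245 \cdot 661 = -14258 + 161945 = 147687$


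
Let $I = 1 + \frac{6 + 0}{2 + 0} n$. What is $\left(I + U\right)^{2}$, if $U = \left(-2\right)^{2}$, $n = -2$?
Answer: $1$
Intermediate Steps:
$U = 4$
$I = -5$ ($I = 1 + \frac{6 + 0}{2 + 0} \left(-2\right) = 1 + \frac{6}{2} \left(-2\right) = 1 + 6 \cdot \frac{1}{2} \left(-2\right) = 1 + 3 \left(-2\right) = 1 - 6 = -5$)
$\left(I + U\right)^{2} = \left(-5 + 4\right)^{2} = \left(-1\right)^{2} = 1$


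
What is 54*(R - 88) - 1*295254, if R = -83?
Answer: -304488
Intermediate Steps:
54*(R - 88) - 1*295254 = 54*(-83 - 88) - 1*295254 = 54*(-171) - 295254 = -9234 - 295254 = -304488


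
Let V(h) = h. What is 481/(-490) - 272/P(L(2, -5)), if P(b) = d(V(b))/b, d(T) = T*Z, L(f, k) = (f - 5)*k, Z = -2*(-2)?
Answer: -33801/490 ≈ -68.982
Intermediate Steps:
Z = 4
L(f, k) = k*(-5 + f) (L(f, k) = (-5 + f)*k = k*(-5 + f))
d(T) = 4*T (d(T) = T*4 = 4*T)
P(b) = 4 (P(b) = (4*b)/b = 4)
481/(-490) - 272/P(L(2, -5)) = 481/(-490) - 272/4 = 481*(-1/490) - 272*1/4 = -481/490 - 68 = -33801/490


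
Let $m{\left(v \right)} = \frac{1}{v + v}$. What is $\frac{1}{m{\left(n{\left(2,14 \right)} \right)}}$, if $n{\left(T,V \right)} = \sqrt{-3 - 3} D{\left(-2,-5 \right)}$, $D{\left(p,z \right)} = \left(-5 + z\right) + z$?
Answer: $- 30 i \sqrt{6} \approx - 73.485 i$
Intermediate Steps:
$D{\left(p,z \right)} = -5 + 2 z$
$n{\left(T,V \right)} = - 15 i \sqrt{6}$ ($n{\left(T,V \right)} = \sqrt{-3 - 3} \left(-5 + 2 \left(-5\right)\right) = \sqrt{-6} \left(-5 - 10\right) = i \sqrt{6} \left(-15\right) = - 15 i \sqrt{6}$)
$m{\left(v \right)} = \frac{1}{2 v}$
$\frac{1}{m{\left(n{\left(2,14 \right)} \right)}} = \frac{1}{\frac{1}{2} \frac{1}{\left(-15\right) i \sqrt{6}}} = \frac{1}{\frac{1}{2} \frac{i \sqrt{6}}{90}} = \frac{1}{\frac{1}{180} i \sqrt{6}} = - 30 i \sqrt{6}$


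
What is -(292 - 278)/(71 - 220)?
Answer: 14/149 ≈ 0.093960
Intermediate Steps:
-(292 - 278)/(71 - 220) = -14/(-149) = -14*(-1)/149 = -1*(-14/149) = 14/149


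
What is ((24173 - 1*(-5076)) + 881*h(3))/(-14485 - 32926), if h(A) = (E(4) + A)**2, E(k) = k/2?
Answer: -51274/47411 ≈ -1.0815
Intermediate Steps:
E(k) = k/2 (E(k) = k*(1/2) = k/2)
h(A) = (2 + A)**2 (h(A) = ((1/2)*4 + A)**2 = (2 + A)**2)
((24173 - 1*(-5076)) + 881*h(3))/(-14485 - 32926) = ((24173 - 1*(-5076)) + 881*(2 + 3)**2)/(-14485 - 32926) = ((24173 + 5076) + 881*5**2)/(-47411) = (29249 + 881*25)*(-1/47411) = (29249 + 22025)*(-1/47411) = 51274*(-1/47411) = -51274/47411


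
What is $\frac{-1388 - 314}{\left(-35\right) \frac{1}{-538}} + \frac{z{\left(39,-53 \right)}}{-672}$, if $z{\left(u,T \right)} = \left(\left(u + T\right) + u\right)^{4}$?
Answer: $- \frac{89858021}{3360} \approx -26743.0$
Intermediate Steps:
$z{\left(u,T \right)} = \left(T + 2 u\right)^{4}$ ($z{\left(u,T \right)} = \left(\left(T + u\right) + u\right)^{4} = \left(T + 2 u\right)^{4}$)
$\frac{-1388 - 314}{\left(-35\right) \frac{1}{-538}} + \frac{z{\left(39,-53 \right)}}{-672} = \frac{-1388 - 314}{\left(-35\right) \frac{1}{-538}} + \frac{\left(-53 + 2 \cdot 39\right)^{4}}{-672} = \frac{-1388 - 314}{\left(-35\right) \left(- \frac{1}{538}\right)} + \left(-53 + 78\right)^{4} \left(- \frac{1}{672}\right) = - \frac{1702}{\frac{35}{538}} + 25^{4} \left(- \frac{1}{672}\right) = \left(-1702\right) \frac{538}{35} + 390625 \left(- \frac{1}{672}\right) = - \frac{915676}{35} - \frac{390625}{672} = - \frac{89858021}{3360}$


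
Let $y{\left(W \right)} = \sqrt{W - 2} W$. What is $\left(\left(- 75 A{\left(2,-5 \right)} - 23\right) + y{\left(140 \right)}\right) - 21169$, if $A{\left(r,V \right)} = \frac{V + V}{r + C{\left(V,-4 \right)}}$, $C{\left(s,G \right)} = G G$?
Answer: $- \frac{63451}{3} + 140 \sqrt{138} \approx -19506.0$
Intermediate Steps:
$C{\left(s,G \right)} = G^{2}$
$y{\left(W \right)} = W \sqrt{-2 + W}$ ($y{\left(W \right)} = \sqrt{-2 + W} W = W \sqrt{-2 + W}$)
$A{\left(r,V \right)} = \frac{2 V}{16 + r}$ ($A{\left(r,V \right)} = \frac{V + V}{r + \left(-4\right)^{2}} = \frac{2 V}{r + 16} = \frac{2 V}{16 + r}$)
$\left(\left(- 75 A{\left(2,-5 \right)} - 23\right) + y{\left(140 \right)}\right) - 21169 = \left(\left(- 75 \cdot 2 \left(-5\right) \frac{1}{16 + 2} - 23\right) + 140 \sqrt{-2 + 140}\right) - 21169 = \left(\left(- 75 \cdot 2 \left(-5\right) \frac{1}{18} - 23\right) + 140 \sqrt{138}\right) - 21169 = \left(\left(\left(-75\right) \left(- \frac{5}{9}\right) - 23\right) + 140 \sqrt{138}\right) - 21169 = \left(\left(\frac{125}{3} - 23\right) + 140 \sqrt{138}\right) - 21169 = \left(\frac{56}{3} + 140 \sqrt{138}\right) - 21169 = - \frac{63451}{3} + 140 \sqrt{138}$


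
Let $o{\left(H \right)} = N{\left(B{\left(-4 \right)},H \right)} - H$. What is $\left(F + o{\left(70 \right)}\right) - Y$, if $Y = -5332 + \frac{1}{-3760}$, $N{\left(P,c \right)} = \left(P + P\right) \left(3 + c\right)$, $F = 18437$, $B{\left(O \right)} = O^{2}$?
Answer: $\frac{97891601}{3760} \approx 26035.0$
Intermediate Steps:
$N{\left(P,c \right)} = 2 P \left(3 + c\right)$
$o{\left(H \right)} = 96 + 31 H$ ($o{\left(H \right)} = 2 \left(-4\right)^{2} \left(3 + H\right) - H = 2 \cdot 16 \left(3 + H\right) - H = \left(96 + 32 H\right) - H = 96 + 31 H$)
$Y = - \frac{20048321}{3760}$ ($Y = -5332 - \frac{1}{3760} = - \frac{20048321}{3760} \approx -5332.0$)
$\left(F + o{\left(70 \right)}\right) - Y = \left(18437 + \left(96 + 31 \cdot 70\right)\right) - - \frac{20048321}{3760} = \left(18437 + \left(96 + 2170\right)\right) + \frac{20048321}{3760} = \left(18437 + 2266\right) + \frac{20048321}{3760} = 20703 + \frac{20048321}{3760} = \frac{97891601}{3760}$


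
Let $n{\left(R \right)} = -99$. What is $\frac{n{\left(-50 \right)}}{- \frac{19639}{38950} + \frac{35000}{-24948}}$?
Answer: $\frac{83798550}{1614289} \approx 51.911$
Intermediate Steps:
$\frac{n{\left(-50 \right)}}{- \frac{19639}{38950} + \frac{35000}{-24948}} = - \frac{99}{- \frac{19639}{38950} + \frac{35000}{-24948}} = - \frac{99}{\left(-19639\right) \frac{1}{38950} + 35000 \left(- \frac{1}{24948}\right)} = - \frac{99}{- \frac{479}{950} - \frac{1250}{891}} = - \frac{99}{- \frac{1614289}{846450}} = \left(-99\right) \left(- \frac{846450}{1614289}\right) = \frac{83798550}{1614289}$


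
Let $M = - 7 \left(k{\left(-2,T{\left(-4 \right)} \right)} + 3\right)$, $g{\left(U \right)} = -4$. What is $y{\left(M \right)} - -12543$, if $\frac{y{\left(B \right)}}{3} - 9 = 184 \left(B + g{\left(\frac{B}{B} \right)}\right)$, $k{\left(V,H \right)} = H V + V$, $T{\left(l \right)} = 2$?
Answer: $21954$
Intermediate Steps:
$k{\left(V,H \right)} = V + H V$
$M = 21$ ($M = - 7 \left(- 2 \left(1 + 2\right) + 3\right) = - 7 \left(\left(-2\right) 3 + 3\right) = - 7 \left(-6 + 3\right) = \left(-7\right) \left(-3\right) = 21$)
$y{\left(B \right)} = -2181 + 552 B$ ($y{\left(B \right)} = 27 + 3 \cdot 184 \left(B - 4\right) = 27 + 3 \cdot 184 \left(-4 + B\right) = 27 + 3 \left(-736 + 184 B\right) = 27 + \left(-2208 + 552 B\right) = -2181 + 552 B$)
$y{\left(M \right)} - -12543 = \left(-2181 + 552 \cdot 21\right) - -12543 = \left(-2181 + 11592\right) + 12543 = 9411 + 12543 = 21954$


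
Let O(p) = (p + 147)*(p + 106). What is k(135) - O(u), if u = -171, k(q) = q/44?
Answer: -68505/44 ≈ -1556.9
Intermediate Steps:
k(q) = q/44 (k(q) = q*(1/44) = q/44)
O(p) = (106 + p)*(147 + p) (O(p) = (147 + p)*(106 + p) = (106 + p)*(147 + p))
k(135) - O(u) = (1/44)*135 - (15582 + (-171)**2 + 253*(-171)) = 135/44 - (15582 + 29241 - 43263) = 135/44 - 1*1560 = 135/44 - 1560 = -68505/44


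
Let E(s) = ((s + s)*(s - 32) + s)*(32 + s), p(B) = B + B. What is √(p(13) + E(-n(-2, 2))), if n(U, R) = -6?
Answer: I*√11602 ≈ 107.71*I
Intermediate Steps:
p(B) = 2*B
E(s) = (32 + s)*(s + 2*s*(-32 + s)) (E(s) = ((2*s)*(-32 + s) + s)*(32 + s) = (2*s*(-32 + s) + s)*(32 + s) = (s + 2*s*(-32 + s))*(32 + s) = (32 + s)*(s + 2*s*(-32 + s)))
√(p(13) + E(-n(-2, 2))) = √(2*13 + (-1*(-6))*(-2016 - 1*(-6) + 2*(-1*(-6))²)) = √(26 + 6*(-2016 + 6 + 2*6²)) = √(26 + 6*(-2016 + 6 + 2*36)) = √(26 + 6*(-2016 + 6 + 72)) = √(26 + 6*(-1938)) = √(26 - 11628) = √(-11602) = I*√11602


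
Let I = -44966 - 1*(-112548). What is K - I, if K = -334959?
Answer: -402541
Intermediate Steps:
I = 67582 (I = -44966 + 112548 = 67582)
K - I = -334959 - 1*67582 = -334959 - 67582 = -402541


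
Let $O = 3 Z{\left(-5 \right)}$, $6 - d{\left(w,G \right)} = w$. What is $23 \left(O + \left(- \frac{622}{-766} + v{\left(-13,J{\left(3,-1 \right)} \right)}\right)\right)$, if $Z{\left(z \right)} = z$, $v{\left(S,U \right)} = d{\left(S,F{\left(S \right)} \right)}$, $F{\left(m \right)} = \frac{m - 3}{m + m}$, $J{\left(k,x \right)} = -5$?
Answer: $\frac{42389}{383} \approx 110.68$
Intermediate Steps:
$F{\left(m \right)} = \frac{-3 + m}{2 m}$
$d{\left(w,G \right)} = 6 - w$
$v{\left(S,U \right)} = 6 - S$
$O = -15$ ($O = 3 \left(-5\right) = -15$)
$23 \left(O + \left(- \frac{622}{-766} + v{\left(-13,J{\left(3,-1 \right)} \right)}\right)\right) = 23 \left(-15 + \left(- \frac{622}{-766} + \left(6 - -13\right)\right)\right) = 23 \left(-15 + \left(\left(-622\right) \left(- \frac{1}{766}\right) + \left(6 + 13\right)\right)\right) = 23 \left(-15 + \left(\frac{311}{383} + 19\right)\right) = 23 \left(-15 + \frac{7588}{383}\right) = 23 \cdot \frac{1843}{383} = \frac{42389}{383}$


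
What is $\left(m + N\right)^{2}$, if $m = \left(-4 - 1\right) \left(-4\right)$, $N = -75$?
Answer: $3025$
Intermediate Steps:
$m = 20$ ($m = \left(-5\right) \left(-4\right) = 20$)
$\left(m + N\right)^{2} = \left(20 - 75\right)^{2} = \left(-55\right)^{2} = 3025$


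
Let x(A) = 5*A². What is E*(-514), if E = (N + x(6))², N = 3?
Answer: -17213346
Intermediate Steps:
E = 33489 (E = (3 + 5*6²)² = (3 + 5*36)² = (3 + 180)² = 183² = 33489)
E*(-514) = 33489*(-514) = -17213346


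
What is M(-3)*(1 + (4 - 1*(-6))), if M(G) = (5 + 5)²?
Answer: 1100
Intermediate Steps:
M(G) = 100 (M(G) = 10² = 100)
M(-3)*(1 + (4 - 1*(-6))) = 100*(1 + (4 - 1*(-6))) = 100*(1 + (4 + 6)) = 100*(1 + 10) = 100*11 = 1100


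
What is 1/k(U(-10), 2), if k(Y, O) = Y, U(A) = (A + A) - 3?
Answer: -1/23 ≈ -0.043478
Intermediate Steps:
U(A) = -3 + 2*A (U(A) = 2*A - 3 = -3 + 2*A)
1/k(U(-10), 2) = 1/(-3 + 2*(-10)) = 1/(-3 - 20) = 1/(-23) = -1/23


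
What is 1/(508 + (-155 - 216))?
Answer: 1/137 ≈ 0.0072993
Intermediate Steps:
1/(508 + (-155 - 216)) = 1/(508 - 371) = 1/137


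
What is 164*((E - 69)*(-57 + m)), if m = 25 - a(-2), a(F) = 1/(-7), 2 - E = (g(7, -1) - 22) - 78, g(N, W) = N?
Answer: -950872/7 ≈ -1.3584e+5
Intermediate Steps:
E = 95 (E = 2 - ((7 - 22) - 78) = 2 - (-15 - 78) = 2 - 1*(-93) = 2 + 93 = 95)
a(F) = -⅐
m = 176/7 (m = 25 - 1*(-⅐) = 25 + ⅐ = 176/7 ≈ 25.143)
164*((E - 69)*(-57 + m)) = 164*((95 - 69)*(-57 + 176/7)) = 164*(26*(-223/7)) = 164*(-5798/7) = -950872/7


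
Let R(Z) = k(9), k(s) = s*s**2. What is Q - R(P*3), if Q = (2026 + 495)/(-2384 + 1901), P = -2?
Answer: -354628/483 ≈ -734.22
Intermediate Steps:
k(s) = s**3
R(Z) = 729 (R(Z) = 9**3 = 729)
Q = -2521/483 (Q = 2521/(-483) = 2521*(-1/483) = -2521/483 ≈ -5.2195)
Q - R(P*3) = -2521/483 - 1*729 = -2521/483 - 729 = -354628/483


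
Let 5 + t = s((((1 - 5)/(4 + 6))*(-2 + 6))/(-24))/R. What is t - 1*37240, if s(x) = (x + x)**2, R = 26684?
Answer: -55903813874/1500975 ≈ -37245.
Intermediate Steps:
s(x) = 4*x**2 (s(x) = (2*x)**2 = 4*x**2)
t = -7504874/1500975 (t = -5 + (4*((((1 - 5)/(4 + 6))*(-2 + 6))/(-24))**2)/26684 = -5 + (4*((-4/10*4)*(-1/24))**2)*(1/26684) = -5 + (4*((-4*1/10*4)*(-1/24))**2)*(1/26684) = -5 + (4*(-2/5*4*(-1/24))**2)*(1/26684) = -5 + (4*(-8/5*(-1/24))**2)*(1/26684) = -5 + (4*(1/15)**2)*(1/26684) = -5 + (4*(1/225))*(1/26684) = -5 + (4/225)*(1/26684) = -5 + 1/1500975 = -7504874/1500975 ≈ -5.0000)
t - 1*37240 = -7504874/1500975 - 1*37240 = -7504874/1500975 - 37240 = -55903813874/1500975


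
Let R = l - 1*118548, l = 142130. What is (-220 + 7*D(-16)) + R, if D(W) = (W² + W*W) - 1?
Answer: 26939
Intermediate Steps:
R = 23582 (R = 142130 - 1*118548 = 142130 - 118548 = 23582)
D(W) = -1 + 2*W² (D(W) = (W² + W²) - 1 = 2*W² - 1 = -1 + 2*W²)
(-220 + 7*D(-16)) + R = (-220 + 7*(-1 + 2*(-16)²)) + 23582 = (-220 + 7*(-1 + 2*256)) + 23582 = (-220 + 7*(-1 + 512)) + 23582 = (-220 + 7*511) + 23582 = (-220 + 3577) + 23582 = 3357 + 23582 = 26939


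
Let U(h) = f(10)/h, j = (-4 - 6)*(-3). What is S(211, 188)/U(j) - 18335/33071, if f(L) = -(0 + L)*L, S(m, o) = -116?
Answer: 5662679/165355 ≈ 34.246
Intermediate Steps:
f(L) = -L**2 (f(L) = -L*L = -L**2)
j = 30 (j = -10*(-3) = 30)
U(h) = -100/h (U(h) = (-1*10**2)/h = (-1*100)/h = -100/h)
S(211, 188)/U(j) - 18335/33071 = -116/((-100/30)) - 18335/33071 = -116/((-100*1/30)) - 18335*1/33071 = -116/(-10/3) - 18335/33071 = -116*(-3/10) - 18335/33071 = 174/5 - 18335/33071 = 5662679/165355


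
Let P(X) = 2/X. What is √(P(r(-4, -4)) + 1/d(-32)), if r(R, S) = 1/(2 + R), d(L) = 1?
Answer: I*√3 ≈ 1.732*I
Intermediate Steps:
√(P(r(-4, -4)) + 1/d(-32)) = √(2/(1/(2 - 4)) + 1/1) = √(2/(1/(-2)) + 1) = √(2/(-½) + 1) = √(2*(-2) + 1) = √(-4 + 1) = √(-3) = I*√3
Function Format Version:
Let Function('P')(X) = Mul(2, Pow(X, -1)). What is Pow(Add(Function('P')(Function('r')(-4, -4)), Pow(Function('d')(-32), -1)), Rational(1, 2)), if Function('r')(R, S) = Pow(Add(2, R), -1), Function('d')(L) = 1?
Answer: Mul(I, Pow(3, Rational(1, 2))) ≈ Mul(1.7320, I)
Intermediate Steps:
Pow(Add(Function('P')(Function('r')(-4, -4)), Pow(Function('d')(-32), -1)), Rational(1, 2)) = Pow(Add(Mul(2, Pow(Pow(Add(2, -4), -1), -1)), Pow(1, -1)), Rational(1, 2)) = Pow(Add(Mul(2, Pow(Pow(-2, -1), -1)), 1), Rational(1, 2)) = Pow(Add(Mul(2, Pow(Rational(-1, 2), -1)), 1), Rational(1, 2)) = Pow(Add(Mul(2, -2), 1), Rational(1, 2)) = Pow(Add(-4, 1), Rational(1, 2)) = Pow(-3, Rational(1, 2)) = Mul(I, Pow(3, Rational(1, 2)))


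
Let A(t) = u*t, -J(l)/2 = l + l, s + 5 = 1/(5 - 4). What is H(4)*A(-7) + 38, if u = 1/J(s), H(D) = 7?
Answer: 559/16 ≈ 34.938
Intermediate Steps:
s = -4 (s = -5 + 1/(5 - 4) = -5 + 1/1 = -5 + 1 = -4)
J(l) = -4*l (J(l) = -2*(l + l) = -4*l)
u = 1/16 (u = 1/(-4*(-4)) = 1/16 ≈ 0.062500)
A(t) = t/16
H(4)*A(-7) + 38 = 7*((1/16)*(-7)) + 38 = 7*(-7/16) + 38 = -49/16 + 38 = 559/16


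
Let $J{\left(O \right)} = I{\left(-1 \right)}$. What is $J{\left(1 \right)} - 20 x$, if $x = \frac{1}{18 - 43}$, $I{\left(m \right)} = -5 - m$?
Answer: $- \frac{16}{5} \approx -3.2$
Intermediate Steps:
$J{\left(O \right)} = -4$ ($J{\left(O \right)} = -5 - -1 = -5 + 1 = -4$)
$x = - \frac{1}{25}$ ($x = \frac{1}{-25} = - \frac{1}{25} \approx -0.04$)
$J{\left(1 \right)} - 20 x = -4 - - \frac{4}{5} = -4 + \frac{4}{5} = - \frac{16}{5}$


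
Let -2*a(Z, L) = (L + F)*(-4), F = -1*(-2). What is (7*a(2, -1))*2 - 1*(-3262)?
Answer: 3290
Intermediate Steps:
F = 2
a(Z, L) = 4 + 2*L (a(Z, L) = -(L + 2)*(-4)/2 = -(2 + L)*(-4)/2 = -(-8 - 4*L)/2 = 4 + 2*L)
(7*a(2, -1))*2 - 1*(-3262) = (7*(4 + 2*(-1)))*2 - 1*(-3262) = (7*(4 - 2))*2 + 3262 = (7*2)*2 + 3262 = 14*2 + 3262 = 28 + 3262 = 3290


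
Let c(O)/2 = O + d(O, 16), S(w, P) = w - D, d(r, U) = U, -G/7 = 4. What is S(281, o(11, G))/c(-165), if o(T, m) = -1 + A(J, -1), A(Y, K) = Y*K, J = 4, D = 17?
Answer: -132/149 ≈ -0.88591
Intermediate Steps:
G = -28 (G = -7*4 = -28)
A(Y, K) = K*Y
o(T, m) = -5 (o(T, m) = -1 - 1*4 = -1 - 4 = -5)
S(w, P) = -17 + w (S(w, P) = w - 1*17 = w - 17 = -17 + w)
c(O) = 32 + 2*O (c(O) = 2*(O + 16) = 2*(16 + O) = 32 + 2*O)
S(281, o(11, G))/c(-165) = (-17 + 281)/(32 + 2*(-165)) = 264/(32 - 330) = 264/(-298) = 264*(-1/298) = -132/149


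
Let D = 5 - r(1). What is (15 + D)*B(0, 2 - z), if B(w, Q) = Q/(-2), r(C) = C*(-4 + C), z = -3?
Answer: -115/2 ≈ -57.500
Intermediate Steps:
B(w, Q) = -Q/2 (B(w, Q) = Q*(-1/2) = -Q/2)
D = 8 (D = 5 - (-4 + 1) = 5 - (-3) = 5 - 1*(-3) = 5 + 3 = 8)
(15 + D)*B(0, 2 - z) = (15 + 8)*(-(2 - 1*(-3))/2) = 23*(-(2 + 3)/2) = 23*(-1/2*5) = 23*(-5/2) = -115/2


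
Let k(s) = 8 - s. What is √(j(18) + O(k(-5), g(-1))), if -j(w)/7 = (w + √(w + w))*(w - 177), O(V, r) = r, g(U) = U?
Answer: √26711 ≈ 163.44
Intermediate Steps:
j(w) = -7*(-177 + w)*(w + √2*√w) (j(w) = -7*(w + √(w + w))*(w - 177) = -7*(w + √(2*w))*(-177 + w) = -7*(w + √2*√w)*(-177 + w) = -7*(-177 + w)*(w + √2*√w))
√(j(18) + O(k(-5), g(-1))) = √((-7*18² + 1239*18 - 7*√2*18^(3/2) + 1239*√2*√18) - 1) = √((-7*324 + 22302 - 7*√2*54*√2 + 1239*√2*(3*√2)) - 1) = √((-2268 + 22302 - 756 + 7434) - 1) = √(26712 - 1) = √26711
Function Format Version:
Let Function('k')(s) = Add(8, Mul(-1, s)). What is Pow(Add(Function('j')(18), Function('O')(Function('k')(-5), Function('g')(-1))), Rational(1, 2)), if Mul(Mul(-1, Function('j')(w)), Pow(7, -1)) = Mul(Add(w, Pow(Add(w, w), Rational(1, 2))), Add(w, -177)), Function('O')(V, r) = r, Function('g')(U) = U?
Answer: Pow(26711, Rational(1, 2)) ≈ 163.44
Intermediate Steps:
Function('j')(w) = Mul(-7, Add(-177, w), Add(w, Mul(Pow(2, Rational(1, 2)), Pow(w, Rational(1, 2))))) (Function('j')(w) = Mul(-7, Mul(Add(w, Pow(Add(w, w), Rational(1, 2))), Add(w, -177))) = Mul(-7, Mul(Add(w, Pow(Mul(2, w), Rational(1, 2))), Add(-177, w))) = Mul(-7, Mul(Add(w, Mul(Pow(2, Rational(1, 2)), Pow(w, Rational(1, 2)))), Add(-177, w))) = Mul(-7, Mul(Add(-177, w), Add(w, Mul(Pow(2, Rational(1, 2)), Pow(w, Rational(1, 2)))))) = Mul(-7, Add(-177, w), Add(w, Mul(Pow(2, Rational(1, 2)), Pow(w, Rational(1, 2))))))
Pow(Add(Function('j')(18), Function('O')(Function('k')(-5), Function('g')(-1))), Rational(1, 2)) = Pow(Add(Add(Mul(-7, Pow(18, 2)), Mul(1239, 18), Mul(-7, Pow(2, Rational(1, 2)), Pow(18, Rational(3, 2))), Mul(1239, Pow(2, Rational(1, 2)), Pow(18, Rational(1, 2)))), -1), Rational(1, 2)) = Pow(Add(Add(Mul(-7, 324), 22302, Mul(-7, Pow(2, Rational(1, 2)), Mul(54, Pow(2, Rational(1, 2)))), Mul(1239, Pow(2, Rational(1, 2)), Mul(3, Pow(2, Rational(1, 2))))), -1), Rational(1, 2)) = Pow(Add(Add(-2268, 22302, -756, 7434), -1), Rational(1, 2)) = Pow(Add(26712, -1), Rational(1, 2)) = Pow(26711, Rational(1, 2))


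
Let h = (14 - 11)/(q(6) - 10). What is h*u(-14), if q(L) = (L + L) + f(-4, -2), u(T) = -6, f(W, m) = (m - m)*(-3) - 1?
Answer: -18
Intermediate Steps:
f(W, m) = -1 (f(W, m) = 0*(-3) - 1 = 0 - 1 = -1)
q(L) = -1 + 2*L (q(L) = (L + L) - 1 = 2*L - 1 = -1 + 2*L)
h = 3 (h = (14 - 11)/((-1 + 2*6) - 10) = 3/((-1 + 12) - 10) = 3/(11 - 10) = 3/1 = 3*1 = 3)
h*u(-14) = 3*(-6) = -18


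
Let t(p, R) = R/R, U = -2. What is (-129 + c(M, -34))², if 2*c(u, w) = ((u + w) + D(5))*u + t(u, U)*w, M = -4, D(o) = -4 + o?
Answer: 5184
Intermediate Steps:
t(p, R) = 1
c(u, w) = w/2 + u*(1 + u + w)/2 (c(u, w) = (((u + w) + (-4 + 5))*u + 1*w)/2 = (((u + w) + 1)*u + w)/2 = ((1 + u + w)*u + w)/2 = (u*(1 + u + w) + w)/2 = (w + u*(1 + u + w))/2 = w/2 + u*(1 + u + w)/2)
(-129 + c(M, -34))² = (-129 + ((½)*(-4) + (½)*(-34) + (½)*(-4)² + (½)*(-4)*(-34)))² = (-129 + (-2 - 17 + (½)*16 + 68))² = (-129 + (-2 - 17 + 8 + 68))² = (-129 + 57)² = (-72)² = 5184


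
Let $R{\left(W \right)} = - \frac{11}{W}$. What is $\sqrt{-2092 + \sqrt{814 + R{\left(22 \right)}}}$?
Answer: $\frac{\sqrt{-8368 + 2 \sqrt{3254}}}{2} \approx 45.426 i$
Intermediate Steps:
$\sqrt{-2092 + \sqrt{814 + R{\left(22 \right)}}} = \sqrt{-2092 + \sqrt{814 - \frac{11}{22}}} = \sqrt{-2092 + \sqrt{814 - \frac{1}{2}}} = \sqrt{-2092 + \sqrt{\frac{1627}{2}}} = \sqrt{-2092 + \frac{\sqrt{3254}}{2}}$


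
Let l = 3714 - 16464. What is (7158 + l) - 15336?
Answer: -20928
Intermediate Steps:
l = -12750
(7158 + l) - 15336 = (7158 - 12750) - 15336 = -5592 - 15336 = -20928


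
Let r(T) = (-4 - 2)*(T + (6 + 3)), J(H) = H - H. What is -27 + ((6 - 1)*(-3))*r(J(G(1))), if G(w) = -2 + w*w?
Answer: 783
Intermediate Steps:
G(w) = -2 + w**2
J(H) = 0
r(T) = -54 - 6*T (r(T) = -6*(T + 9) = -6*(9 + T) = -54 - 6*T)
-27 + ((6 - 1)*(-3))*r(J(G(1))) = -27 + ((6 - 1)*(-3))*(-54 - 6*0) = -27 + (5*(-3))*(-54 + 0) = -27 - 15*(-54) = -27 + 810 = 783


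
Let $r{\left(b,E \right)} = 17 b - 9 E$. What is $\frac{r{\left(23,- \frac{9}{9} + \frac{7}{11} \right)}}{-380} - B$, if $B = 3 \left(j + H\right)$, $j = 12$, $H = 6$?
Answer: $- \frac{230057}{4180} \approx -55.038$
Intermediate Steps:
$r{\left(b,E \right)} = - 9 E + 17 b$
$B = 54$ ($B = 3 \left(12 + 6\right) = 3 \cdot 18 = 54$)
$\frac{r{\left(23,- \frac{9}{9} + \frac{7}{11} \right)}}{-380} - B = \frac{- 9 \left(- \frac{9}{9} + \frac{7}{11}\right) + 17 \cdot 23}{-380} - 54 = \left(- 9 \left(\left(-9\right) \frac{1}{9} + 7 \cdot \frac{1}{11}\right) + 391\right) \left(- \frac{1}{380}\right) - 54 = \left(- 9 \left(-1 + \frac{7}{11}\right) + 391\right) \left(- \frac{1}{380}\right) - 54 = \left(\left(-9\right) \left(- \frac{4}{11}\right) + 391\right) \left(- \frac{1}{380}\right) - 54 = \left(\frac{36}{11} + 391\right) \left(- \frac{1}{380}\right) - 54 = \frac{4337}{11} \left(- \frac{1}{380}\right) - 54 = - \frac{4337}{4180} - 54 = - \frac{230057}{4180}$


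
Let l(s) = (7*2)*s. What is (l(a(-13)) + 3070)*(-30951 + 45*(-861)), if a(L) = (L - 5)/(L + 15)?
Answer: -205185024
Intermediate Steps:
a(L) = (-5 + L)/(15 + L)
l(s) = 14*s
(l(a(-13)) + 3070)*(-30951 + 45*(-861)) = (14*((-5 - 13)/(15 - 13)) + 3070)*(-30951 + 45*(-861)) = (14*(-18/2) + 3070)*(-30951 - 38745) = (14*((½)*(-18)) + 3070)*(-69696) = (14*(-9) + 3070)*(-69696) = (-126 + 3070)*(-69696) = 2944*(-69696) = -205185024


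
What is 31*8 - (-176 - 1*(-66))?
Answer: 358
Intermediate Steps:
31*8 - (-176 - 1*(-66)) = 248 - (-176 + 66) = 248 - 1*(-110) = 248 + 110 = 358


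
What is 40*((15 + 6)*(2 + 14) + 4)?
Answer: 13600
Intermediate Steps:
40*((15 + 6)*(2 + 14) + 4) = 40*(21*16 + 4) = 40*(336 + 4) = 40*340 = 13600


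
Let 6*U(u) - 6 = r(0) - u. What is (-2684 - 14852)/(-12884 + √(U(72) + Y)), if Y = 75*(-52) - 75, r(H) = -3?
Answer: 451867648/332002885 + 17536*I*√15946/332002885 ≈ 1.361 + 0.0066698*I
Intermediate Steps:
Y = -3975 (Y = -3900 - 75 = -3975)
U(u) = ½ - u/6 (U(u) = 1 + (-3 - u)/6 = 1 + (-½ - u/6) = ½ - u/6)
(-2684 - 14852)/(-12884 + √(U(72) + Y)) = (-2684 - 14852)/(-12884 + √((½ - ⅙*72) - 3975)) = -17536/(-12884 + √((½ - 12) - 3975)) = -17536/(-12884 + √(-23/2 - 3975)) = -17536/(-12884 + √(-7973/2)) = -17536/(-12884 + I*√15946/2)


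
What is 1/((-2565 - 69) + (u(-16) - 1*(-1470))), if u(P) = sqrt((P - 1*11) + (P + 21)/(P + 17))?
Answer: -582/677459 - I*sqrt(22)/1354918 ≈ -0.00085909 - 3.4618e-6*I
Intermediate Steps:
u(P) = sqrt(-11 + P + (21 + P)/(17 + P)) (u(P) = sqrt((P - 11) + (21 + P)/(17 + P)) = sqrt((-11 + P) + (21 + P)/(17 + P)) = sqrt(-11 + P + (21 + P)/(17 + P)))
1/((-2565 - 69) + (u(-16) - 1*(-1470))) = 1/((-2565 - 69) + (sqrt((-166 + (-16)**2 + 7*(-16))/(17 - 16)) - 1*(-1470))) = 1/(-2634 + (sqrt((-166 + 256 - 112)/1) + 1470)) = 1/(-2634 + (sqrt(1*(-22)) + 1470)) = 1/(-2634 + (sqrt(-22) + 1470)) = 1/(-2634 + (I*sqrt(22) + 1470)) = 1/(-2634 + (1470 + I*sqrt(22))) = 1/(-1164 + I*sqrt(22))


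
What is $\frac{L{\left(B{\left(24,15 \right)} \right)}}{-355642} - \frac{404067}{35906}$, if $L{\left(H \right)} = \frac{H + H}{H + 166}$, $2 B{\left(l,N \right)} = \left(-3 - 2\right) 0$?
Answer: $- \frac{404067}{35906} \approx -11.253$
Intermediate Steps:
$B{\left(l,N \right)} = 0$ ($B{\left(l,N \right)} = \frac{\left(-3 - 2\right) 0}{2} = \frac{\left(-5\right) 0}{2} = \frac{1}{2} \cdot 0 = 0$)
$L{\left(H \right)} = \frac{2 H}{166 + H}$
$\frac{L{\left(B{\left(24,15 \right)} \right)}}{-355642} - \frac{404067}{35906} = \frac{2 \cdot 0 \frac{1}{166 + 0}}{-355642} - \frac{404067}{35906} = 2 \cdot 0 \cdot \frac{1}{166} \left(- \frac{1}{355642}\right) - \frac{404067}{35906} = 0 \left(- \frac{1}{355642}\right) - \frac{404067}{35906} = 0 - \frac{404067}{35906} = - \frac{404067}{35906}$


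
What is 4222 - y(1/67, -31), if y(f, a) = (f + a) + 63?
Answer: 280729/67 ≈ 4190.0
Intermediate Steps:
y(f, a) = 63 + a + f (y(f, a) = (a + f) + 63 = 63 + a + f)
4222 - y(1/67, -31) = 4222 - (63 - 31 + 1/67) = 4222 - 1*2145/67 = 4222 - 2145/67 = 280729/67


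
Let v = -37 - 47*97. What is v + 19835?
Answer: 15239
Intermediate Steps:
v = -4596 (v = -37 - 4559 = -4596)
v + 19835 = -4596 + 19835 = 15239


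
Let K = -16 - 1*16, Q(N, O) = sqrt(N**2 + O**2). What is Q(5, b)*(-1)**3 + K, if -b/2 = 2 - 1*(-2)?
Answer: -32 - sqrt(89) ≈ -41.434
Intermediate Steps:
b = -8 (b = -2*(2 - 1*(-2)) = -2*(2 + 2) = -2*4 = -8)
K = -32 (K = -16 - 16 = -32)
Q(5, b)*(-1)**3 + K = sqrt(5**2 + (-8)**2)*(-1)**3 - 32 = sqrt(25 + 64)*(-1) - 32 = sqrt(89)*(-1) - 32 = -sqrt(89) - 32 = -32 - sqrt(89)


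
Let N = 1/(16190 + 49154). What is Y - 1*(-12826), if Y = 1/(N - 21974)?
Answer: 18416456434086/1435869055 ≈ 12826.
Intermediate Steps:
N = 1/65344 ≈ 1.5304e-5
Y = -65344/1435869055 (Y = 1/(1/65344 - 21974) = 1/(-1435869055/65344) = -65344/1435869055 ≈ -4.5508e-5)
Y - 1*(-12826) = -65344/1435869055 - 1*(-12826) = -65344/1435869055 + 12826 = 18416456434086/1435869055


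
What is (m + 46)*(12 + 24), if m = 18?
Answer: 2304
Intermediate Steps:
(m + 46)*(12 + 24) = (18 + 46)*(12 + 24) = 64*36 = 2304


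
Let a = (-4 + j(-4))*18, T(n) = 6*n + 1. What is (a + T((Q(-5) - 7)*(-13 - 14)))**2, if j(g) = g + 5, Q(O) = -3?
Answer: 2455489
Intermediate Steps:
j(g) = 5 + g
T(n) = 1 + 6*n
a = -54 (a = (-4 + (5 - 4))*18 = (-4 + 1)*18 = -3*18 = -54)
(a + T((Q(-5) - 7)*(-13 - 14)))**2 = (-54 + (1 + 6*((-3 - 7)*(-13 - 14))))**2 = (-54 + (1 + 6*(-10*(-27))))**2 = (-54 + (1 + 6*270))**2 = (-54 + (1 + 1620))**2 = (-54 + 1621)**2 = 1567**2 = 2455489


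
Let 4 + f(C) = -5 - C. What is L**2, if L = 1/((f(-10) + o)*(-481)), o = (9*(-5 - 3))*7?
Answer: 1/58536415249 ≈ 1.7083e-11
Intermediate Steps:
f(C) = -9 - C (f(C) = -4 + (-5 - C) = -9 - C)
o = -504 (o = (9*(-8))*7 = -72*7 = -504)
L = 1/241943 (L = 1/((-9 - 1*(-10)) - 504*(-481)) = -1/481/((-9 + 10) - 504) = -1/481/(1 - 504) = -1/481/(-503) = -1/503*(-1/481) = 1/241943 ≈ 4.1332e-6)
L**2 = (1/241943)**2 = 1/58536415249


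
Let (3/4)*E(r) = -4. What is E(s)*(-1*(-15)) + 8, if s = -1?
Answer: -72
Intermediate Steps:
E(r) = -16/3 (E(r) = (4/3)*(-4) = -16/3)
E(s)*(-1*(-15)) + 8 = -(-16)*(-15)/3 + 8 = -16/3*15 + 8 = -80 + 8 = -72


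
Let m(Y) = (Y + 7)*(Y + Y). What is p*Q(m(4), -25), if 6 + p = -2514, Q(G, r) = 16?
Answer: -40320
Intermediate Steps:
m(Y) = 2*Y*(7 + Y) (m(Y) = (7 + Y)*(2*Y) = 2*Y*(7 + Y))
p = -2520 (p = -6 - 2514 = -2520)
p*Q(m(4), -25) = -2520*16 = -40320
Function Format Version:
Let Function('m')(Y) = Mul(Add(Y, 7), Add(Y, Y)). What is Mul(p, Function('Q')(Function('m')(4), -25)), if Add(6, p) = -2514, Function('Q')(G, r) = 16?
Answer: -40320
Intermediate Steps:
Function('m')(Y) = Mul(2, Y, Add(7, Y)) (Function('m')(Y) = Mul(Add(7, Y), Mul(2, Y)) = Mul(2, Y, Add(7, Y)))
p = -2520 (p = Add(-6, -2514) = -2520)
Mul(p, Function('Q')(Function('m')(4), -25)) = Mul(-2520, 16) = -40320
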